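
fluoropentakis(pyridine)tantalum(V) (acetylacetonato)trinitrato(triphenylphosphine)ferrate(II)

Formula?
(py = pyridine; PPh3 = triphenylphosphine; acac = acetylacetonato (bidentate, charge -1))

[TaF(py)5][Fe(acac)(NO3)3(PPh3)]2

Cation [Ta…]: ligand charges -1, Ta(V) ⇒ ion charge 4+.
Anion [Fe…]: ligand charges -4, Fe(II) ⇒ ion charge 2−.
One 4+ cation requires 2 of the 2− anion.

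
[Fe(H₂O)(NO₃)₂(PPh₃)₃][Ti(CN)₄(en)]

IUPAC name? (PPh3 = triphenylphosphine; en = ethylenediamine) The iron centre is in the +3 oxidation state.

Both ions are complex: the cation is named first with the plain metal name, the anion second with the -ate form; each ion's ligands are alphabetised independently.
Fe is given as +3; the cation's ligand charges sum to -2, so the complex cation is 1+.
A 1:1 salt means the anion carries the equal and opposite charge, 1−.
Anion: ligand charges sum to -4; for the ion to be 1−, Ti = +3.

aquadinitratotris(triphenylphosphine)iron(III) tetracyano(ethylenediamine)titanate(III)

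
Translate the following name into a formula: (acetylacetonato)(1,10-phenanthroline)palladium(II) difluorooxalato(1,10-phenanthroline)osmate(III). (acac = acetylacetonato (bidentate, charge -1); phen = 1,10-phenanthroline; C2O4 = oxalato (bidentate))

[Pd(acac)(phen)][Os(C2O4)F2(phen)]

Cation [Pd…]: ligand charges -1, Pd(II) ⇒ ion charge 1+.
Anion [Os…]: ligand charges -4, Os(III) ⇒ ion charge 1−.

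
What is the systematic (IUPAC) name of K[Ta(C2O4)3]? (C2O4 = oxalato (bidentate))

The 1 potassium counter-ion carries a total charge of +1, so each complex ion is 1−.
Ligand charges: 3×oxalato (-2 each); total -6. So Ta + (-6) = 1−, giving Ta = +5.
The complex ion is anionic, so tantalum takes the -ate form tantalate(V).

potassium trioxalatotantalate(V)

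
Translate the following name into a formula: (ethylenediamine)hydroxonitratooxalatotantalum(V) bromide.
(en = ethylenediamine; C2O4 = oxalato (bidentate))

Ligands: 1 nitrato (NO3, -1), 1 ethylenediamine (en, neutral), 1 hydroxo (OH, -1), 1 oxalato (C2O4, -2). Ligand charge sum = -4.
Charge balance with bromide (-1) requires 1 complex ion per 1 bromide.

[Ta(C2O4)(en)(NO3)(OH)]Br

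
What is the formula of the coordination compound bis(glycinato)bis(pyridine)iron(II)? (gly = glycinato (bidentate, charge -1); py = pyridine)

Ligands: 2 glycinato (gly, -1), 2 pyridine (py, neutral). Ligand charge sum = -2.
With Fe in oxidation state +2, the complex ion is [Fe...].

[Fe(gly)2(py)2]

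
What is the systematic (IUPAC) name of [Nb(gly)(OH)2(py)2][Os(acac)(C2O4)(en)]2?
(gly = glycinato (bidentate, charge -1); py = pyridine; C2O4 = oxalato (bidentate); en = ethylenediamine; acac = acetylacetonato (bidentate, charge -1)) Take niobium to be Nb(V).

Nb is given as +5; the cation's ligand charges sum to -3, so the complex cation is 2+.
With 2 anions per cation, each anion must be 2/2 = 1−.
Anion: ligand charges sum to -3; for the ion to be 1−, Os = +2.

(glycinato)dihydroxobis(pyridine)niobium(V) (acetylacetonato)(ethylenediamine)oxalatoosmate(II)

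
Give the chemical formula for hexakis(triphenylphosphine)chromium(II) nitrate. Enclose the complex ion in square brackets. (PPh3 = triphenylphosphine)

Ligands: 6 triphenylphosphine (PPh3, neutral). Ligand charge sum = 0.
Charge balance with nitrate (-1) requires 1 complex ion per 2 nitrate.

[Cr(PPh3)6](NO3)2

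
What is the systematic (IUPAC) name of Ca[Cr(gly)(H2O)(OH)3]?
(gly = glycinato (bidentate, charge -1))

calcium aqua(glycinato)trihydroxochromate(II)

The 1 calcium counter-ion carries a total charge of +2, so each complex ion is 2−.
Ligand charges: 1×glycinato (-1 each), 3×hydroxo (-1 each), 1×aqua (neutral); total -4. So Cr + (-4) = 2−, giving Cr = +2.
Ligands are named alphabetically: aqua before glycinato before hydroxo.
The complex ion is anionic, so chromium takes the -ate form chromate(II).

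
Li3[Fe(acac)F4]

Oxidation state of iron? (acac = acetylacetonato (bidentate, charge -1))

3 lithium outside the brackets (+1 each) → the complex ion is 3−.
Ligand charges: 4×F = -4; 1×acac = -1; sum -5.
Fe + (-5) = 3− ⇒ Fe is +2.

+2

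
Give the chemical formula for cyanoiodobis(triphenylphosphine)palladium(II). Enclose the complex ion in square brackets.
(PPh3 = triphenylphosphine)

Ligands: 1 cyano (CN, -1), 1 iodo (I, -1), 2 triphenylphosphine (PPh3, neutral). Ligand charge sum = -2.
With Pd in oxidation state +2, the complex ion is [Pd...].

[Pd(CN)I(PPh3)2]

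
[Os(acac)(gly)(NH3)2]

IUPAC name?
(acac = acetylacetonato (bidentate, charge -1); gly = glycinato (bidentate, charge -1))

There is no counter-ion, so the complex is neutral overall.
Ligand charges: 1×acetylacetonato (-1 each), 2×ammine (neutral), 1×glycinato (-1 each); total -2. So Os + (-2) = 0, giving Os = +2.
Ligands are named alphabetically: acetylacetonato before ammine before glycinato.

(acetylacetonato)diammine(glycinato)osmium(II)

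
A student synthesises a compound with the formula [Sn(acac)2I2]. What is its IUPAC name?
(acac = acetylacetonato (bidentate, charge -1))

There is no counter-ion, so the complex is neutral overall.
Ligand charges: 2×iodo (-1 each), 2×acetylacetonato (-1 each); total -4. So Sn + (-4) = 0, giving Sn = +4.
Ligands are named alphabetically: acetylacetonato before iodo.

bis(acetylacetonato)diiodotin(IV)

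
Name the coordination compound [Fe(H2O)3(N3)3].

There is no counter-ion, so the complex is neutral overall.
Ligand charges: 3×aqua (neutral), 3×azido (-1 each); total -3. So Fe + (-3) = 0, giving Fe = +3.
Ligands are named alphabetically: aqua before azido.

triaquatriazidoiron(III)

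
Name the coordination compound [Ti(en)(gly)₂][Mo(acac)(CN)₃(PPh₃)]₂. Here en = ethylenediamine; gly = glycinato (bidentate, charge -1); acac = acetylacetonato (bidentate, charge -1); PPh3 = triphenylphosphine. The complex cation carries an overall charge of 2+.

Both ions are complex: the cation is named first with the plain metal name, the anion second with the -ate form; each ion's ligands are alphabetised independently.
The complex cation is given as 2+; its ligand charges sum to -2, so Ti = +4.
With 2 anions per cation, each anion must be 2/2 = 1−.
Anion: ligand charges sum to -4; for the ion to be 1−, Mo = +3.

(ethylenediamine)bis(glycinato)titanium(IV) (acetylacetonato)tricyano(triphenylphosphine)molybdate(III)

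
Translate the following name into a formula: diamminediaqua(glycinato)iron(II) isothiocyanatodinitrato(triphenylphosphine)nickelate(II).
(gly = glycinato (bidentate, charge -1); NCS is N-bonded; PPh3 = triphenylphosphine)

Cation [Fe…]: ligand charges -1, Fe(II) ⇒ ion charge 1+.
Anion [Ni…]: ligand charges -3, Ni(II) ⇒ ion charge 1−.

[Fe(gly)(H2O)2(NH3)2][Ni(NCS)(NO3)2(PPh3)]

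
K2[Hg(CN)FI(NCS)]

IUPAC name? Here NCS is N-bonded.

The 2 potassium counter-ions carry a total charge of +2, so each complex ion is 2−.
Ligand charges: 1×fluoro (-1 each), 1×isothiocyanato (-1 each), 1×iodo (-1 each), 1×cyano (-1 each); total -4. So Hg + (-4) = 2−, giving Hg = +2.
Ligands are named alphabetically: cyano before fluoro before iodo before isothiocyanato.
The complex ion is anionic, so mercury takes the -ate form mercurate(II).

potassium cyanofluoroiodoisothiocyanatomercurate(II)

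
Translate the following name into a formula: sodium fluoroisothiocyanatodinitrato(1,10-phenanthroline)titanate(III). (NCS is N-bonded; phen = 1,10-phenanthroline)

Na[TiF(NCS)(NO3)2(phen)]

Ligands: 1 isothiocyanato (NCS, -1), 1 1,10-phenanthroline (phen, neutral), 2 nitrato (NO3, -1), 1 fluoro (F, -1). Ligand charge sum = -4.
With Ti in oxidation state +3, the complex ion is [Ti...]^1−.
Charge balance with sodium (+1) requires 1 complex ion per 1 sodium.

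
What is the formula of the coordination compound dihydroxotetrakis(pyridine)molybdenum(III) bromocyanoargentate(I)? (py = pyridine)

[Mo(OH)2(py)4][AgBr(CN)]

Cation [Mo…]: ligand charges -2, Mo(III) ⇒ ion charge 1+.
Anion [Ag…]: ligand charges -2, Ag(I) ⇒ ion charge 1−.
One 1+ cation balances one 1− anion.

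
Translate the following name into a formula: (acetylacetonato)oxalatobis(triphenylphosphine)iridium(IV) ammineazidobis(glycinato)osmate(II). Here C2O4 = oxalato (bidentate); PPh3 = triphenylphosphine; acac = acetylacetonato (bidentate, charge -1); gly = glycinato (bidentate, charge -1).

Cation [Ir…]: ligand charges -3, Ir(IV) ⇒ ion charge 1+.
Anion [Os…]: ligand charges -3, Os(II) ⇒ ion charge 1−.
One 1+ cation balances one 1− anion.

[Ir(acac)(C2O4)(PPh3)2][Os(gly)2(N3)(NH3)]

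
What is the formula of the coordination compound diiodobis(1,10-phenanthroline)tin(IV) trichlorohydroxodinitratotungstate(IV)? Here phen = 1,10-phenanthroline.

Cation [Sn…]: ligand charges -2, Sn(IV) ⇒ ion charge 2+.
Anion [W…]: ligand charges -6, W(IV) ⇒ ion charge 2−.

[SnI2(phen)2][WCl3(NO3)2(OH)]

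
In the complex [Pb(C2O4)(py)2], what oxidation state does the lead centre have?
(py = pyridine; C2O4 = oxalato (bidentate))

No counter-ion: the bracketed complex is neutral.
Ligand charges: 2×py neutral; 1×C2O4 = -2; sum -2.
Pb + (-2) = 0 ⇒ Pb is +2.

+2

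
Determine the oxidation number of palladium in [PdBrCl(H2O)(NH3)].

No counter-ion: the bracketed complex is neutral.
Ligand charges: 1×Br = -1; 1×H2O neutral; 1×NH3 neutral; 1×Cl = -1; sum -2.
Pd + (-2) = 0 ⇒ Pd is +2.

+2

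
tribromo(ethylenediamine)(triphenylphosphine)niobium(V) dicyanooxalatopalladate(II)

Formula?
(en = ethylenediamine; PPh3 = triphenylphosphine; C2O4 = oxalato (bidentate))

[NbBr3(en)(PPh3)][Pd(C2O4)(CN)2]

Cation [Nb…]: ligand charges -3, Nb(V) ⇒ ion charge 2+.
Anion [Pd…]: ligand charges -4, Pd(II) ⇒ ion charge 2−.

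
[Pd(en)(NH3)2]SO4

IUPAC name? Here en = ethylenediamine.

diammine(ethylenediamine)palladium(II) sulfate

The 1 sulfate counter-ion carries a total charge of -2, so each complex ion is 2+.
Ligand charges: 2×ammine (neutral), 1×ethylenediamine (neutral); total 0. So Pd + (0) = 2+, giving Pd = +2.
Ligands are named alphabetically: ammine before ethylenediamine.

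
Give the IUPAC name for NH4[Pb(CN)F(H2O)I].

ammonium aquacyanofluoroiodoplumbate(II)

The 1 ammonium counter-ion carries a total charge of +1, so each complex ion is 1−.
Ligand charges: 1×aqua (neutral), 1×iodo (-1 each), 1×fluoro (-1 each), 1×cyano (-1 each); total -3. So Pb + (-3) = 1−, giving Pb = +2.
The complex ion is anionic, so lead takes the -ate form plumbate(II).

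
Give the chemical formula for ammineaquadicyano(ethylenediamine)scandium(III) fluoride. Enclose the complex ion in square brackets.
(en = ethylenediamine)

[Sc(CN)2(en)(H2O)(NH3)]F

Ligands: 1 ammine (NH3, neutral), 2 cyano (CN, -1), 1 aqua (H2O, neutral), 1 ethylenediamine (en, neutral). Ligand charge sum = -2.
With Sc in oxidation state +3, the complex ion is [Sc...]^1+.
Charge balance with fluoride (-1) requires 1 complex ion per 1 fluoride.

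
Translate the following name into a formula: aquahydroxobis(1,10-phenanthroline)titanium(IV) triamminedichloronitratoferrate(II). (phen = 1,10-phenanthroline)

[Ti(H2O)(OH)(phen)2][FeCl2(NH3)3(NO3)]3

Cation [Ti…]: ligand charges -1, Ti(IV) ⇒ ion charge 3+.
Anion [Fe…]: ligand charges -3, Fe(II) ⇒ ion charge 1−.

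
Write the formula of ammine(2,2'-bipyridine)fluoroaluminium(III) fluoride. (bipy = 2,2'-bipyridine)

[Al(bipy)F(NH3)]F2

Ligands: 1 fluoro (F, -1), 1 ammine (NH3, neutral), 1 2,2'-bipyridine (bipy, neutral). Ligand charge sum = -1.
Charge balance with fluoride (-1) requires 1 complex ion per 2 fluoride.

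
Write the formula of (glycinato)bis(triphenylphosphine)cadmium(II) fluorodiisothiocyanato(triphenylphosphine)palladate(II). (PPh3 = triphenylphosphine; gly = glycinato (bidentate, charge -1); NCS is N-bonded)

Cation [Cd…]: ligand charges -1, Cd(II) ⇒ ion charge 1+.
Anion [Pd…]: ligand charges -3, Pd(II) ⇒ ion charge 1−.
One 1+ cation balances one 1− anion.

[Cd(gly)(PPh3)2][PdF(NCS)2(PPh3)]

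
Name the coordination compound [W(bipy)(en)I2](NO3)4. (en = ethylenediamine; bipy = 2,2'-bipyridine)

(2,2'-bipyridine)(ethylenediamine)diiodotungsten(VI) nitrate

The 4 nitrate counter-ions carry a total charge of -4, so each complex ion is 4+.
Ligand charges: 2×iodo (-1 each), 1×ethylenediamine (neutral), 1×2,2'-bipyridine (neutral); total -2. So W + (-2) = 4+, giving W = +6.
Ligands are named alphabetically: bipyridine before ethylenediamine before iodo.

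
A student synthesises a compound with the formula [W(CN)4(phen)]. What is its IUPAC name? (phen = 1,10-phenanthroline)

tetracyano(1,10-phenanthroline)tungsten(IV)

There is no counter-ion, so the complex is neutral overall.
Ligand charges: 1×1,10-phenanthroline (neutral), 4×cyano (-1 each); total -4. So W + (-4) = 0, giving W = +4.
Ligands are named alphabetically: cyano before phenanthroline.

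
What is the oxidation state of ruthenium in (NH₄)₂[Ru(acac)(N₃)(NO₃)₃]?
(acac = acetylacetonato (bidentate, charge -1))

+3

2 ammonium outside the brackets (+1 each) → the complex ion is 2−.
Ligand charges: 1×N3 = -1; 1×acac = -1; 3×NO3 = -3; sum -5.
Ru + (-5) = 2− ⇒ Ru is +3.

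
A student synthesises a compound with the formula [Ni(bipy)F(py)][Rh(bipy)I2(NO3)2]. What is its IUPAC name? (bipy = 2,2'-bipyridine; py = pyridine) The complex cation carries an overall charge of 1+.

Both ions are complex: the cation is named first with the plain metal name, the anion second with the -ate form; each ion's ligands are alphabetised independently.
The complex cation is given as 1+; its ligand charges sum to -1, so Ni = +2.
A 1:1 salt means the anion carries the equal and opposite charge, 1−.
Anion: ligand charges sum to -4; for the ion to be 1−, Rh = +3.

(2,2'-bipyridine)fluoro(pyridine)nickel(II) (2,2'-bipyridine)diiododinitratorhodate(III)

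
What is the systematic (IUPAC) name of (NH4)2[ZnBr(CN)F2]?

The 2 ammonium counter-ions carry a total charge of +2, so each complex ion is 2−.
Ligand charges: 2×fluoro (-1 each), 1×cyano (-1 each), 1×bromo (-1 each); total -4. So Zn + (-4) = 2−, giving Zn = +2.
Ligands are named alphabetically: bromo before cyano before fluoro.
The complex ion is anionic, so zinc takes the -ate form zincate(II).

ammonium bromocyanodifluorozincate(II)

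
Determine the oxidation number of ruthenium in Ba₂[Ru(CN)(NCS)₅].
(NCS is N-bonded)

2 barium outside the brackets (+2 each) → the complex ion is 4−.
Ligand charges: 5×NCS = -5; 1×CN = -1; sum -6.
Ru + (-6) = 4− ⇒ Ru is +2.

+2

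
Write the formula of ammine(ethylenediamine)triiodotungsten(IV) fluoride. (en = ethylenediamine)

[W(en)I3(NH3)]F

Ligands: 1 ammine (NH3, neutral), 3 iodo (I, -1), 1 ethylenediamine (en, neutral). Ligand charge sum = -3.
With W in oxidation state +4, the complex ion is [W...]^1+.
Charge balance with fluoride (-1) requires 1 complex ion per 1 fluoride.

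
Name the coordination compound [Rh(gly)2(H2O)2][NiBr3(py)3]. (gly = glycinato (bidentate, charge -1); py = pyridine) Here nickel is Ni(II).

diaquabis(glycinato)rhodium(III) tribromotris(pyridine)nickelate(II)

Both ions are complex: the cation is named first with the plain metal name, the anion second with the -ate form; each ion's ligands are alphabetised independently.
Ni is given as +2; the anion's ligand charges sum to -3, so the complex anion is 1−.
A 1:1 salt means the cation carries the equal and opposite charge, 1+.
Cation: ligand charges sum to -2; for the ion to be 1+, Rh = +3.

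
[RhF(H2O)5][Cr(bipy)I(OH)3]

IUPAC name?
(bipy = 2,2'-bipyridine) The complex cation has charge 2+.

pentaaquafluororhodium(III) (2,2'-bipyridine)trihydroxoiodochromate(II)

The complex cation is given as 2+; its ligand charges sum to -1, so Rh = +3.
A 1:1 salt means the anion carries the equal and opposite charge, 2−.
Anion: ligand charges sum to -4; for the ion to be 2−, Cr = +2.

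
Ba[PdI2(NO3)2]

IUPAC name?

The 1 barium counter-ion carries a total charge of +2, so each complex ion is 2−.
Ligand charges: 2×nitrato (-1 each), 2×iodo (-1 each); total -4. So Pd + (-4) = 2−, giving Pd = +2.
The complex ion is anionic, so palladium takes the -ate form palladate(II).

barium diiododinitratopalladate(II)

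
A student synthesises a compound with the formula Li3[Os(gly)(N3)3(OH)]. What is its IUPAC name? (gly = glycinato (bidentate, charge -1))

lithium triazido(glycinato)hydroxoosmate(II)

The 3 lithium counter-ions carry a total charge of +3, so each complex ion is 3−.
Ligand charges: 3×azido (-1 each), 1×glycinato (-1 each), 1×hydroxo (-1 each); total -5. So Os + (-5) = 3−, giving Os = +2.
Ligands are named alphabetically: azido before glycinato before hydroxo.
The complex ion is anionic, so osmium takes the -ate form osmate(II).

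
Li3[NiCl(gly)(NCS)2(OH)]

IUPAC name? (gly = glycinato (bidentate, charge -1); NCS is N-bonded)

The 3 lithium counter-ions carry a total charge of +3, so each complex ion is 3−.
Ligand charges: 1×glycinato (-1 each), 1×chloro (-1 each), 2×isothiocyanato (-1 each), 1×hydroxo (-1 each); total -5. So Ni + (-5) = 3−, giving Ni = +2.
Ligands are named alphabetically: chloro before glycinato before hydroxo before isothiocyanato.
The complex ion is anionic, so nickel takes the -ate form nickelate(II).

lithium chloro(glycinato)hydroxodiisothiocyanatonickelate(II)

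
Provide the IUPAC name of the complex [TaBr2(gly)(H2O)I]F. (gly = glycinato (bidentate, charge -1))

aquadibromo(glycinato)iodotantalum(V) fluoride

The 1 fluoride counter-ion carries a total charge of -1, so each complex ion is 1+.
Ligand charges: 1×glycinato (-1 each), 2×bromo (-1 each), 1×aqua (neutral), 1×iodo (-1 each); total -4. So Ta + (-4) = 1+, giving Ta = +5.
Ligands are named alphabetically: aqua before bromo before glycinato before iodo.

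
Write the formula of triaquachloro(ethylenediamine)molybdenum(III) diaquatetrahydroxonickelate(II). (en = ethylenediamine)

[MoCl(en)(H2O)3][Ni(H2O)2(OH)4]

Cation [Mo…]: ligand charges -1, Mo(III) ⇒ ion charge 2+.
Anion [Ni…]: ligand charges -4, Ni(II) ⇒ ion charge 2−.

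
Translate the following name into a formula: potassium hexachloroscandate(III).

Ligands: 6 chloro (Cl, -1). Ligand charge sum = -6.
With Sc in oxidation state +3, the complex ion is [Sc...]^3−.
Charge balance with potassium (+1) requires 1 complex ion per 3 potassium.

K3[ScCl6]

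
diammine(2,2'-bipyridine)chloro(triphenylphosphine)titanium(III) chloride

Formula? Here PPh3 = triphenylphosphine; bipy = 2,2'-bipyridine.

Ligands: 1 triphenylphosphine (PPh3, neutral), 1 2,2'-bipyridine (bipy, neutral), 1 chloro (Cl, -1), 2 ammine (NH3, neutral). Ligand charge sum = -1.
With Ti in oxidation state +3, the complex ion is [Ti...]^2+.
Charge balance with chloride (-1) requires 1 complex ion per 2 chloride.

[Ti(bipy)Cl(NH3)2(PPh3)]Cl2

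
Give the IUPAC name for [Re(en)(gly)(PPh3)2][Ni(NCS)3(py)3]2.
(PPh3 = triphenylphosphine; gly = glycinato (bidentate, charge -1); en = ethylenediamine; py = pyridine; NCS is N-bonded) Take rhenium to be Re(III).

Both ions are complex: the cation is named first with the plain metal name, the anion second with the -ate form; each ion's ligands are alphabetised independently.
Re is given as +3; the cation's ligand charges sum to -1, so the complex cation is 2+.
With 2 anions per cation, each anion must be 2/2 = 1−.
Anion: ligand charges sum to -3; for the ion to be 1−, Ni = +2.

(ethylenediamine)(glycinato)bis(triphenylphosphine)rhenium(III) triisothiocyanatotris(pyridine)nickelate(II)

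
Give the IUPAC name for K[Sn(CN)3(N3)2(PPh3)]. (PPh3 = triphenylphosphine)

potassium diazidotricyano(triphenylphosphine)stannate(IV)

The 1 potassium counter-ion carries a total charge of +1, so each complex ion is 1−.
Ligand charges: 1×triphenylphosphine (neutral), 2×azido (-1 each), 3×cyano (-1 each); total -5. So Sn + (-5) = 1−, giving Sn = +4.
Ligands are named alphabetically: azido before cyano before triphenylphosphine.
The complex ion is anionic, so tin takes the -ate form stannate(IV).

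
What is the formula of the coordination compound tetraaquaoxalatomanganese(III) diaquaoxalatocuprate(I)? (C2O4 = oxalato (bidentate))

[Mn(C2O4)(H2O)4][Cu(C2O4)(H2O)2]

Cation [Mn…]: ligand charges -2, Mn(III) ⇒ ion charge 1+.
Anion [Cu…]: ligand charges -2, Cu(I) ⇒ ion charge 1−.
One 1+ cation balances one 1− anion.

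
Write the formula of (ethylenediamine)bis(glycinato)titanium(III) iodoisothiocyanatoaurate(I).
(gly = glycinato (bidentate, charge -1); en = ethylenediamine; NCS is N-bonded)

Cation [Ti…]: ligand charges -2, Ti(III) ⇒ ion charge 1+.
Anion [Au…]: ligand charges -2, Au(I) ⇒ ion charge 1−.

[Ti(en)(gly)2][AuI(NCS)]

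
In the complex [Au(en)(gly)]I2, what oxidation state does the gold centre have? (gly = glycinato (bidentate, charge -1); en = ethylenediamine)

+3

2 iodide outside the brackets (-1 each) → the complex ion is 2+.
Ligand charges: 1×gly = -1; 1×en neutral; sum -1.
Au + (-1) = 2+ ⇒ Au is +3.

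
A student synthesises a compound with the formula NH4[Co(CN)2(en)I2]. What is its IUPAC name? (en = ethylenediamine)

ammonium dicyano(ethylenediamine)diiodocobaltate(III)

The 1 ammonium counter-ion carries a total charge of +1, so each complex ion is 1−.
Ligand charges: 1×ethylenediamine (neutral), 2×cyano (-1 each), 2×iodo (-1 each); total -4. So Co + (-4) = 1−, giving Co = +3.
Ligands are named alphabetically: cyano before ethylenediamine before iodo.
The complex ion is anionic, so cobalt takes the -ate form cobaltate(III).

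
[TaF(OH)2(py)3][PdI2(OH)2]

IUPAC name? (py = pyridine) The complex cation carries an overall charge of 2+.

fluorodihydroxotris(pyridine)tantalum(V) dihydroxodiiodopalladate(II)

Both ions are complex: the cation is named first with the plain metal name, the anion second with the -ate form; each ion's ligands are alphabetised independently.
The complex cation is given as 2+; its ligand charges sum to -3, so Ta = +5.
A 1:1 salt means the anion carries the equal and opposite charge, 2−.
Anion: ligand charges sum to -4; for the ion to be 2−, Pd = +2.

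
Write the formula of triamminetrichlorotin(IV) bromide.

Ligands: 3 chloro (Cl, -1), 3 ammine (NH3, neutral). Ligand charge sum = -3.
With Sn in oxidation state +4, the complex ion is [Sn...]^1+.
Charge balance with bromide (-1) requires 1 complex ion per 1 bromide.

[SnCl3(NH3)3]Br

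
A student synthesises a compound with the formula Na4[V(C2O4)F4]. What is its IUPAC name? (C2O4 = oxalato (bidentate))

The 4 sodium counter-ions carry a total charge of +4, so each complex ion is 4−.
Ligand charges: 1×oxalato (-2 each), 4×fluoro (-1 each); total -6. So V + (-6) = 4−, giving V = +2.
The complex ion is anionic, so vanadium takes the -ate form vanadate(II).

sodium tetrafluorooxalatovanadate(II)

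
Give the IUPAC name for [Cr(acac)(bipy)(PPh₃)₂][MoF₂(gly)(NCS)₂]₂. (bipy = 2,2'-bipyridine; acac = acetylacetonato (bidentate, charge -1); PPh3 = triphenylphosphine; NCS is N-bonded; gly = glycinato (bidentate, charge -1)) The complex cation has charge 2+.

The complex cation is given as 2+; its ligand charges sum to -1, so Cr = +3.
With 2 anions per cation, each anion must be 2/2 = 1−.
Anion: ligand charges sum to -5; for the ion to be 1−, Mo = +4.

(acetylacetonato)(2,2'-bipyridine)bis(triphenylphosphine)chromium(III) difluoro(glycinato)diisothiocyanatomolybdate(IV)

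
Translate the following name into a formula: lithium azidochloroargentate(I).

Ligands: 1 azido (N3, -1), 1 chloro (Cl, -1). Ligand charge sum = -2.
With Ag in oxidation state +1, the complex ion is [Ag...]^1−.
Charge balance with lithium (+1) requires 1 complex ion per 1 lithium.

Li[AgCl(N3)]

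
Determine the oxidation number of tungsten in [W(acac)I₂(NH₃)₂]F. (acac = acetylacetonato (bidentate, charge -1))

1 fluoride outside the brackets (-1 each) → the complex ion is 1+.
Ligand charges: 1×acac = -1; 2×NH3 neutral; 2×I = -2; sum -3.
W + (-3) = 1+ ⇒ W is +4.

+4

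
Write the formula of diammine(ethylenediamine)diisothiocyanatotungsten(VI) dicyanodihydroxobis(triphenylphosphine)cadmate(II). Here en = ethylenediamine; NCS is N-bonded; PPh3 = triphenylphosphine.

Cation [W…]: ligand charges -2, W(VI) ⇒ ion charge 4+.
Anion [Cd…]: ligand charges -4, Cd(II) ⇒ ion charge 2−.
One 4+ cation requires 2 of the 2− anion.

[W(en)(NCS)2(NH3)2][Cd(CN)2(OH)2(PPh3)2]2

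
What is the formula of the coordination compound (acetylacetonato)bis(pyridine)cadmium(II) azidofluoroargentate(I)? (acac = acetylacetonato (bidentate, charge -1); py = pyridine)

Cation [Cd…]: ligand charges -1, Cd(II) ⇒ ion charge 1+.
Anion [Ag…]: ligand charges -2, Ag(I) ⇒ ion charge 1−.
One 1+ cation balances one 1− anion.

[Cd(acac)(py)2][AgF(N3)]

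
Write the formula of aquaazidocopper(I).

Ligands: 1 azido (N3, -1), 1 aqua (H2O, neutral). Ligand charge sum = -1.
With Cu in oxidation state +1, the complex ion is [Cu...].

[Cu(H2O)(N3)]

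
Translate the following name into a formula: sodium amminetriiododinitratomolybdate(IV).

Na[MoI3(NH3)(NO3)2]

Ligands: 2 nitrato (NO3, -1), 3 iodo (I, -1), 1 ammine (NH3, neutral). Ligand charge sum = -5.
With Mo in oxidation state +4, the complex ion is [Mo...]^1−.
Charge balance with sodium (+1) requires 1 complex ion per 1 sodium.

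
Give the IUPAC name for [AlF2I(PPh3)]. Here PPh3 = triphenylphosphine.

There is no counter-ion, so the complex is neutral overall.
Ligand charges: 1×iodo (-1 each), 1×triphenylphosphine (neutral), 2×fluoro (-1 each); total -3. So Al + (-3) = 0, giving Al = +3.
Ligands are named alphabetically: fluoro before iodo before triphenylphosphine.

difluoroiodo(triphenylphosphine)aluminium(III)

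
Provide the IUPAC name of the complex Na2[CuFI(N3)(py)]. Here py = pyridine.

sodium azidofluoroiodo(pyridine)cuprate(I)

The 2 sodium counter-ions carry a total charge of +2, so each complex ion is 2−.
Ligand charges: 1×azido (-1 each), 1×pyridine (neutral), 1×iodo (-1 each), 1×fluoro (-1 each); total -3. So Cu + (-3) = 2−, giving Cu = +1.
The complex ion is anionic, so copper takes the -ate form cuprate(I).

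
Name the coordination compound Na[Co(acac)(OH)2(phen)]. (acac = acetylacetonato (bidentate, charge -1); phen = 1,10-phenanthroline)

The 1 sodium counter-ion carries a total charge of +1, so each complex ion is 1−.
Ligand charges: 1×acetylacetonato (-1 each), 1×1,10-phenanthroline (neutral), 2×hydroxo (-1 each); total -3. So Co + (-3) = 1−, giving Co = +2.
The complex ion is anionic, so cobalt takes the -ate form cobaltate(II).

sodium (acetylacetonato)dihydroxo(1,10-phenanthroline)cobaltate(II)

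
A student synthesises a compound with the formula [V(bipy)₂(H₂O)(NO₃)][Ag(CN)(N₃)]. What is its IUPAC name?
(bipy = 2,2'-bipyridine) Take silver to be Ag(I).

Both ions are complex: the cation is named first with the plain metal name, the anion second with the -ate form; each ion's ligands are alphabetised independently.
Ag is given as +1; the anion's ligand charges sum to -2, so the complex anion is 1−.
A 1:1 salt means the cation carries the equal and opposite charge, 1+.
Cation: ligand charges sum to -1; for the ion to be 1+, V = +2.

aquabis(2,2'-bipyridine)nitratovanadium(II) azidocyanoargentate(I)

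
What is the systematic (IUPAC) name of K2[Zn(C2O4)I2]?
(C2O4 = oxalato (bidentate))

potassium diiodooxalatozincate(II)

The 2 potassium counter-ions carry a total charge of +2, so each complex ion is 2−.
Ligand charges: 1×oxalato (-2 each), 2×iodo (-1 each); total -4. So Zn + (-4) = 2−, giving Zn = +2.
The complex ion is anionic, so zinc takes the -ate form zincate(II).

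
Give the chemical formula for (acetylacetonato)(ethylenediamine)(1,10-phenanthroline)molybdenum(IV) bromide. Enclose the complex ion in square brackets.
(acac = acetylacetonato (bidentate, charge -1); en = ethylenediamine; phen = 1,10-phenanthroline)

Ligands: 1 acetylacetonato (acac, -1), 1 ethylenediamine (en, neutral), 1 1,10-phenanthroline (phen, neutral). Ligand charge sum = -1.
With Mo in oxidation state +4, the complex ion is [Mo...]^3+.
Charge balance with bromide (-1) requires 1 complex ion per 3 bromide.

[Mo(acac)(en)(phen)]Br3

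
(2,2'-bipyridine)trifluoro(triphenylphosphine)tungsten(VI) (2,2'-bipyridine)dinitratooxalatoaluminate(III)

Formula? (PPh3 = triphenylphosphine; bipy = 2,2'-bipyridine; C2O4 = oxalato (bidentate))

Cation [W…]: ligand charges -3, W(VI) ⇒ ion charge 3+.
Anion [Al…]: ligand charges -4, Al(III) ⇒ ion charge 1−.
One 3+ cation requires 3 of the 1− anion.

[W(bipy)F3(PPh3)][Al(bipy)(C2O4)(NO3)2]3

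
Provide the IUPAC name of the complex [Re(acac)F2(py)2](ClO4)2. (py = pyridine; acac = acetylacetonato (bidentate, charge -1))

The 2 perchlorate counter-ions carry a total charge of -2, so each complex ion is 2+.
Ligand charges: 2×pyridine (neutral), 1×acetylacetonato (-1 each), 2×fluoro (-1 each); total -3. So Re + (-3) = 2+, giving Re = +5.
Ligands are named alphabetically: acetylacetonato before fluoro before pyridine.

(acetylacetonato)difluorobis(pyridine)rhenium(V) perchlorate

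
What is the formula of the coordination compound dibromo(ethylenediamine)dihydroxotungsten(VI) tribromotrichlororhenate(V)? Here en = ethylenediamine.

Cation [W…]: ligand charges -4, W(VI) ⇒ ion charge 2+.
Anion [Re…]: ligand charges -6, Re(V) ⇒ ion charge 1−.

[WBr2(en)(OH)2][ReBr3Cl3]2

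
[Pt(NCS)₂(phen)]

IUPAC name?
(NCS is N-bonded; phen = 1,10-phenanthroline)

There is no counter-ion, so the complex is neutral overall.
Ligand charges: 2×isothiocyanato (-1 each), 1×1,10-phenanthroline (neutral); total -2. So Pt + (-2) = 0, giving Pt = +2.
Ligands are named alphabetically: isothiocyanato before phenanthroline.

diisothiocyanato(1,10-phenanthroline)platinum(II)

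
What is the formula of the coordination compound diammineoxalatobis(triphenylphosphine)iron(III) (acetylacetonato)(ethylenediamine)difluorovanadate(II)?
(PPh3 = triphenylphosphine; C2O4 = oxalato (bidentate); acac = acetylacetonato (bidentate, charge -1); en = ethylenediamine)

[Fe(C2O4)(NH3)2(PPh3)2][V(acac)(en)F2]

Cation [Fe…]: ligand charges -2, Fe(III) ⇒ ion charge 1+.
Anion [V…]: ligand charges -3, V(II) ⇒ ion charge 1−.
One 1+ cation balances one 1− anion.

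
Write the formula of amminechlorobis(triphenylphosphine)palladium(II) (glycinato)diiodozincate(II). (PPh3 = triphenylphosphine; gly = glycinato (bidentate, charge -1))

Cation [Pd…]: ligand charges -1, Pd(II) ⇒ ion charge 1+.
Anion [Zn…]: ligand charges -3, Zn(II) ⇒ ion charge 1−.
One 1+ cation balances one 1− anion.

[PdCl(NH3)(PPh3)2][Zn(gly)I2]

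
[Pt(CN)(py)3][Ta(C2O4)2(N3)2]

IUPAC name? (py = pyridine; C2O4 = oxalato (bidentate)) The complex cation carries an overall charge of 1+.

The complex cation is given as 1+; its ligand charges sum to -1, so Pt = +2.
A 1:1 salt means the anion carries the equal and opposite charge, 1−.
Anion: ligand charges sum to -6; for the ion to be 1−, Ta = +5.

cyanotris(pyridine)platinum(II) diazidodioxalatotantalate(V)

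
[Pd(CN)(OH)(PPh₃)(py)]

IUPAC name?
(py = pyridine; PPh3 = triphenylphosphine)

cyanohydroxo(pyridine)(triphenylphosphine)palladium(II)

There is no counter-ion, so the complex is neutral overall.
Ligand charges: 1×cyano (-1 each), 1×pyridine (neutral), 1×triphenylphosphine (neutral), 1×hydroxo (-1 each); total -2. So Pd + (-2) = 0, giving Pd = +2.
Ligands are named alphabetically: cyano before hydroxo before pyridine before triphenylphosphine.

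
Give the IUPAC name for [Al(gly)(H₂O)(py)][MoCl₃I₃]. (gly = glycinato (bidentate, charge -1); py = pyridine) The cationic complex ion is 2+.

aqua(glycinato)(pyridine)aluminium(III) trichlorotriiodomolybdate(IV)

The complex cation is given as 2+; its ligand charges sum to -1, so Al = +3.
A 1:1 salt means the anion carries the equal and opposite charge, 2−.
Anion: ligand charges sum to -6; for the ion to be 2−, Mo = +4.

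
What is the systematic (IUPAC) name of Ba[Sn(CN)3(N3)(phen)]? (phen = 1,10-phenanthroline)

The 1 barium counter-ion carries a total charge of +2, so each complex ion is 2−.
Ligand charges: 3×cyano (-1 each), 1×1,10-phenanthroline (neutral), 1×azido (-1 each); total -4. So Sn + (-4) = 2−, giving Sn = +2.
The complex ion is anionic, so tin takes the -ate form stannate(II).

barium azidotricyano(1,10-phenanthroline)stannate(II)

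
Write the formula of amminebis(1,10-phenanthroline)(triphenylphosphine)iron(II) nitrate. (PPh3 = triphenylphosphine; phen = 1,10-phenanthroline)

[Fe(NH3)(phen)2(PPh3)](NO3)2

Ligands: 1 triphenylphosphine (PPh3, neutral), 2 1,10-phenanthroline (phen, neutral), 1 ammine (NH3, neutral). Ligand charge sum = 0.
With Fe in oxidation state +2, the complex ion is [Fe...]^2+.
Charge balance with nitrate (-1) requires 1 complex ion per 2 nitrate.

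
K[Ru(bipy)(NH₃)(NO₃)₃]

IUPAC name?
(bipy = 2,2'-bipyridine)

The 1 potassium counter-ion carries a total charge of +1, so each complex ion is 1−.
Ligand charges: 1×ammine (neutral), 3×nitrato (-1 each), 1×2,2'-bipyridine (neutral); total -3. So Ru + (-3) = 1−, giving Ru = +2.
The complex ion is anionic, so ruthenium takes the -ate form ruthenate(II).

potassium ammine(2,2'-bipyridine)trinitratoruthenate(II)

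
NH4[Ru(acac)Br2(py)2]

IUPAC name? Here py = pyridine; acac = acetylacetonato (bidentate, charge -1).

The 1 ammonium counter-ion carries a total charge of +1, so each complex ion is 1−.
Ligand charges: 2×bromo (-1 each), 2×pyridine (neutral), 1×acetylacetonato (-1 each); total -3. So Ru + (-3) = 1−, giving Ru = +2.
The complex ion is anionic, so ruthenium takes the -ate form ruthenate(II).

ammonium (acetylacetonato)dibromobis(pyridine)ruthenate(II)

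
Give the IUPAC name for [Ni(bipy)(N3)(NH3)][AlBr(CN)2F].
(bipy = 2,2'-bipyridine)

ammineazido(2,2'-bipyridine)nickel(II) bromodicyanofluoroaluminate(III)

Both ions are complex: the cation is named first with the plain metal name, the anion second with the -ate form; each ion's ligands are alphabetised independently.
Aluminium is always +3 in its complexes; the anion's ligand charges sum to -4, so the complex anion is 1−.
A 1:1 salt means the cation carries the equal and opposite charge, 1+.
Cation: ligand charges sum to -1; for the ion to be 1+, Ni = +2.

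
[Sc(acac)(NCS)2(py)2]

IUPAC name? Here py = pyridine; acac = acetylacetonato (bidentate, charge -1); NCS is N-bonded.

(acetylacetonato)diisothiocyanatobis(pyridine)scandium(III)

There is no counter-ion, so the complex is neutral overall.
Ligand charges: 2×pyridine (neutral), 1×acetylacetonato (-1 each), 2×isothiocyanato (-1 each); total -3. So Sc + (-3) = 0, giving Sc = +3.
Ligands are named alphabetically: acetylacetonato before isothiocyanato before pyridine.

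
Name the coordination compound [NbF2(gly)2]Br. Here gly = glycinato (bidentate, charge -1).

The 1 bromide counter-ion carries a total charge of -1, so each complex ion is 1+.
Ligand charges: 2×fluoro (-1 each), 2×glycinato (-1 each); total -4. So Nb + (-4) = 1+, giving Nb = +5.
Ligands are named alphabetically: fluoro before glycinato.

difluorobis(glycinato)niobium(V) bromide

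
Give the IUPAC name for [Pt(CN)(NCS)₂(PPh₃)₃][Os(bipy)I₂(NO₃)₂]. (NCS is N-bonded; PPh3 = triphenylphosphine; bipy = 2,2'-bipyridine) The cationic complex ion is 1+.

The complex cation is given as 1+; its ligand charges sum to -3, so Pt = +4.
A 1:1 salt means the anion carries the equal and opposite charge, 1−.
Anion: ligand charges sum to -4; for the ion to be 1−, Os = +3.

cyanodiisothiocyanatotris(triphenylphosphine)platinum(IV) (2,2'-bipyridine)diiododinitratoosmate(III)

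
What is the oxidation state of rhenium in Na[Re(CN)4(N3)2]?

+5

1 sodium outside the brackets (+1 each) → the complex ion is 1−.
Ligand charges: 4×CN = -4; 2×N3 = -2; sum -6.
Re + (-6) = 1− ⇒ Re is +5.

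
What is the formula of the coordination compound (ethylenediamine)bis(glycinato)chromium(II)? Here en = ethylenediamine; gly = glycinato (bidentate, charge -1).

[Cr(en)(gly)2]

Ligands: 1 ethylenediamine (en, neutral), 2 glycinato (gly, -1). Ligand charge sum = -2.
With Cr in oxidation state +2, the complex ion is [Cr...].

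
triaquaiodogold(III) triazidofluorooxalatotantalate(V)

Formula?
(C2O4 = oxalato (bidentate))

[Au(H2O)3I][Ta(C2O4)F(N3)3]2

Cation [Au…]: ligand charges -1, Au(III) ⇒ ion charge 2+.
Anion [Ta…]: ligand charges -6, Ta(V) ⇒ ion charge 1−.
One 2+ cation requires 2 of the 1− anion.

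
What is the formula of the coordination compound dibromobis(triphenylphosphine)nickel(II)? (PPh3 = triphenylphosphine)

Ligands: 2 triphenylphosphine (PPh3, neutral), 2 bromo (Br, -1). Ligand charge sum = -2.
With Ni in oxidation state +2, the complex ion is [Ni...].

[NiBr2(PPh3)2]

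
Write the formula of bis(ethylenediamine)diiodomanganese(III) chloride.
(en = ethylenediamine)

Ligands: 2 ethylenediamine (en, neutral), 2 iodo (I, -1). Ligand charge sum = -2.
With Mn in oxidation state +3, the complex ion is [Mn...]^1+.
Charge balance with chloride (-1) requires 1 complex ion per 1 chloride.

[Mn(en)2I2]Cl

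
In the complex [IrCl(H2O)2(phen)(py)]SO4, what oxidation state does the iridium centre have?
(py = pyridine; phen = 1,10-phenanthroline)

1 sulfate outside the brackets (-2 each) → the complex ion is 2+.
Ligand charges: 1×Cl = -1; 2×H2O neutral; 1×py neutral; 1×phen neutral; sum -1.
Ir + (-1) = 2+ ⇒ Ir is +3.

+3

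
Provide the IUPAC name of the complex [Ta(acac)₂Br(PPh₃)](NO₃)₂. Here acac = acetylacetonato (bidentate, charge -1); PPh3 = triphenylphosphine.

The 2 nitrate counter-ions carry a total charge of -2, so each complex ion is 2+.
Ligand charges: 2×acetylacetonato (-1 each), 1×bromo (-1 each), 1×triphenylphosphine (neutral); total -3. So Ta + (-3) = 2+, giving Ta = +5.
Ligands are named alphabetically: acetylacetonato before bromo before triphenylphosphine.

bis(acetylacetonato)bromo(triphenylphosphine)tantalum(V) nitrate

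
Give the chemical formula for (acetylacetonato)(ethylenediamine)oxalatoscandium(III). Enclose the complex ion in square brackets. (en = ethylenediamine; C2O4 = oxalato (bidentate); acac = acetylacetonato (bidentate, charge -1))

Ligands: 1 ethylenediamine (en, neutral), 1 oxalato (C2O4, -2), 1 acetylacetonato (acac, -1). Ligand charge sum = -3.
With Sc in oxidation state +3, the complex ion is [Sc...].

[Sc(acac)(C2O4)(en)]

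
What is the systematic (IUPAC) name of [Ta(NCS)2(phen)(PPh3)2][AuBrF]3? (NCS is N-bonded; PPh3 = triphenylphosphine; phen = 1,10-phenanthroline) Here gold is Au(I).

Au is given as +1; the anion's ligand charges sum to -2, so the complex anion is 1−.
With 3 anions per cation, the cation must be 3×1 = 3+.
Cation: ligand charges sum to -2; for the ion to be 3+, Ta = +5.

diisothiocyanato(1,10-phenanthroline)bis(triphenylphosphine)tantalum(V) bromofluoroaurate(I)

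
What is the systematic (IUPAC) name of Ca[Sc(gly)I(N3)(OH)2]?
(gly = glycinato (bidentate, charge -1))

calcium azido(glycinato)dihydroxoiodoscandate(III)

The 1 calcium counter-ion carries a total charge of +2, so each complex ion is 2−.
Ligand charges: 1×glycinato (-1 each), 1×iodo (-1 each), 1×azido (-1 each), 2×hydroxo (-1 each); total -5. So Sc + (-5) = 2−, giving Sc = +3.
Ligands are named alphabetically: azido before glycinato before hydroxo before iodo.
The complex ion is anionic, so scandium takes the -ate form scandate(III).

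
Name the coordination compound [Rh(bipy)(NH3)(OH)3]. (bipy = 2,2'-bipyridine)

There is no counter-ion, so the complex is neutral overall.
Ligand charges: 1×ammine (neutral), 3×hydroxo (-1 each), 1×2,2'-bipyridine (neutral); total -3. So Rh + (-3) = 0, giving Rh = +3.
Ligands are named alphabetically: ammine before bipyridine before hydroxo.

ammine(2,2'-bipyridine)trihydroxorhodium(III)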